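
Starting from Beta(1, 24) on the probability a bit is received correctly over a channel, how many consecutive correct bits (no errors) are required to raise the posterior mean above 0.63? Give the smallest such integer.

After k correct bits and 0 errors the posterior is Beta(1+k, 24), with mean (1+k)/(1+24+k).
Set (1+k)/(25+k) > 0.63 and solve: k > (0.63·25 − 1)/(1 − 0.63) = 39.865.
The smallest integer exceeding 39.865 is 40.

k = 40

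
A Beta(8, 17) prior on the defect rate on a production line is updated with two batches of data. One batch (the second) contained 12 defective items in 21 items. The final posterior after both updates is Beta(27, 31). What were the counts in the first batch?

7 defective items and 5 good items

Because Beta–binomial updating is additive in the counts, the combined data contributed (α_post−α_prior, β_post−β_prior) successes and failures.
Total across both batches: 27−8=19 defective items, 31−17=14 good items.
Subtract the second batch: 19−12=7 defective items and 14−9=5 good items.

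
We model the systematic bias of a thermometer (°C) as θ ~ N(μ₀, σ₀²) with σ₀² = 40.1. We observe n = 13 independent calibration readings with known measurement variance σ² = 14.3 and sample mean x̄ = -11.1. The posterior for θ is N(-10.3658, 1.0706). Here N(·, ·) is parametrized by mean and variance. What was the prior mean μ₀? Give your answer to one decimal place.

With known observation variance, the Normal–Normal posterior has precision τ_n = τ₀ + n/σ² and mean μ_n = (τ₀μ₀ + (n/σ²)x̄)/τ_n.
Here τ₀ = 1/40.1 = 0.024938 and τ_data = 13/14.3 = 0.909091, so τ_n = 0.934029.
Rearranging for μ₀: μ₀ = (μ_n·τ_n − τ_data·x̄)/τ₀ = (-10.3658·0.934029 − 0.909091·-11.1) / 0.024938 = 0.408952/0.024938 ≈ 16.4.

μ₀ = 16.4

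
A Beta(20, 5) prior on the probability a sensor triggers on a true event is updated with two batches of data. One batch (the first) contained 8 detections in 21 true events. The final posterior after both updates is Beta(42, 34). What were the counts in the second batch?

14 detections and 16 misses

Because Beta–binomial updating is additive in the counts, the combined data contributed (α_post−α_prior, β_post−β_prior) successes and failures.
Total across both batches: 42−20=22 detections, 34−5=29 misses.
Subtract the first batch: 22−8=14 detections and 29−13=16 misses.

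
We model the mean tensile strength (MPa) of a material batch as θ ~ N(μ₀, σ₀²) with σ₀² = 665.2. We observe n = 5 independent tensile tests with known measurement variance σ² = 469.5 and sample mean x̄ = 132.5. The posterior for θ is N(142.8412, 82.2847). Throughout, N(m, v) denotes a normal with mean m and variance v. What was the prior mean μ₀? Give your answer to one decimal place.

μ₀ = 216.1

The posterior mean is a precision-weighted average: μ_n = (τ₀μ₀ + τ_data·x̄)/(τ₀+τ_data), with τ₀=1/σ₀² and τ_data=n/σ².
Here τ₀ = 1/665.2 = 0.001503 and τ_data = 5/469.5 = 0.010650, so τ_n = 0.012153.
Rearranging for μ₀: μ₀ = (μ_n·τ_n − τ_data·x̄)/τ₀ = (142.8412·0.012153 − 0.010650·132.5) / 0.001503 = 0.324824/0.001503 ≈ 216.1.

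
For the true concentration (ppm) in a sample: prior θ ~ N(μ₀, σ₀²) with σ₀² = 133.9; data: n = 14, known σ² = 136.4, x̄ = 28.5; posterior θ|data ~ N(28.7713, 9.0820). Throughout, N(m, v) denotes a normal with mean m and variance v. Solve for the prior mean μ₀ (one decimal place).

μ₀ = 32.5

The posterior mean is a precision-weighted average: μ_n = (τ₀μ₀ + τ_data·x̄)/(τ₀+τ_data), with τ₀=1/σ₀² and τ_data=n/σ².
Here τ₀ = 1/133.9 = 0.007468 and τ_data = 14/136.4 = 0.102639, so τ_n = 0.110107.
Rearranging for μ₀: μ₀ = (μ_n·τ_n − τ_data·x̄)/τ₀ = (28.7713·0.110107 − 0.102639·28.5) / 0.007468 = 0.242710/0.007468 ≈ 32.5.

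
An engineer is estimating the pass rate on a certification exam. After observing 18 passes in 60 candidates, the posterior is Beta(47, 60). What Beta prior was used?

Under Beta–binomial conjugacy the posterior parameters are (a+s, b+f).
Subtract the data counts: 47−18=29, 60−42=18.

Beta(29, 18)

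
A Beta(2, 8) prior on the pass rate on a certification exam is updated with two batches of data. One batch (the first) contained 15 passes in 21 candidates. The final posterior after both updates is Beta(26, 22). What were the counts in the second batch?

Because Beta–binomial updating is additive in the counts, the combined data contributed (α_post−α_prior, β_post−β_prior) successes and failures.
Total across both batches: 26−2=24 passes, 22−8=14 failures.
Subtract the first batch: 24−15=9 passes and 14−6=8 failures.

9 passes and 8 failures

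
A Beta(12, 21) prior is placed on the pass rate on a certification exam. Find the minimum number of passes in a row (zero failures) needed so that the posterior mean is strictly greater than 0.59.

After k passes and 0 failures the posterior is Beta(12+k, 21), with mean (12+k)/(12+21+k).
Set (12+k)/(33+k) > 0.59 and solve: k > (0.59·33 − 12)/(1 − 0.59) = 18.220.
The smallest integer exceeding 18.220 is 19, and checking k=19: (31)/(52) = 0.5962 > 0.59.

k = 19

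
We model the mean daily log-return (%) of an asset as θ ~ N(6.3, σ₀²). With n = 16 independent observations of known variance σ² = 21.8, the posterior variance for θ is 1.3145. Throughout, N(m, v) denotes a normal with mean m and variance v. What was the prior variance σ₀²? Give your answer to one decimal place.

For the Normal–Normal model with known σ², precisions add: τ_n = τ₀ + n/σ².
So 1/σ₀² = 1/1.3145 − 16/21.8 = 0.760746 − 0.733945 = 0.026801.
Hence σ₀² = 1/0.026801 ≈ 37.3.

σ₀² = 37.3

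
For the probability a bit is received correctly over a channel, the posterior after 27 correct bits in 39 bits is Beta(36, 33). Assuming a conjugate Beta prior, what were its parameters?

Beta is conjugate to the binomial likelihood: posterior = Beta(α+s, β+f).
So α = 36 − 27 = 9 and β = 33 − 12 = 21.

Beta(9, 21)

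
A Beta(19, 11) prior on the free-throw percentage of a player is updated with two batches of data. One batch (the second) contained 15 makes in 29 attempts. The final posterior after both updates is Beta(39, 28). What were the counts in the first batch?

Sequential conjugate updates are equivalent to a single update on the pooled data, so total successes = posterior α − prior α and total failures = posterior β − prior β.
Total across both batches: 39−19=20 makes, 28−11=17 misses.
Subtract the second batch: 20−15=5 makes and 17−14=3 misses.

5 makes and 3 misses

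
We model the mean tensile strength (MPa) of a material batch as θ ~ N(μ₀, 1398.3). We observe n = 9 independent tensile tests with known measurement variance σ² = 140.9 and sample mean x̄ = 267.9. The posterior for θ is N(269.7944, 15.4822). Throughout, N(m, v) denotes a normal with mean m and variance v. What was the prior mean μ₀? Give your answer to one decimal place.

μ₀ = 439.0

The posterior mean is a precision-weighted average: μ_n = (τ₀μ₀ + τ_data·x̄)/(τ₀+τ_data), with τ₀=1/σ₀² and τ_data=n/σ².
Here τ₀ = 1/1398.3 = 0.000715 and τ_data = 9/140.9 = 0.063875, so τ_n = 0.064590.
Rearranging for μ₀: μ₀ = (μ_n·τ_n − τ_data·x̄)/τ₀ = (269.7944·0.064590 − 0.063875·267.9) / 0.000715 = 0.313908/0.000715 ≈ 439.0.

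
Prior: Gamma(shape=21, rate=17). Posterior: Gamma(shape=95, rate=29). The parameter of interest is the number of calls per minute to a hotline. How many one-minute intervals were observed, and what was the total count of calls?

n = 12 one-minute intervals with total 74 calls

A Gamma(α, β) prior (rate parametrization) on a Poisson rate with n observations summing to S gives posterior Gamma(α+S, β+n).
Matching: Σxᵢ = 95 − 21 = 74 and n = 29 − 17 = 12.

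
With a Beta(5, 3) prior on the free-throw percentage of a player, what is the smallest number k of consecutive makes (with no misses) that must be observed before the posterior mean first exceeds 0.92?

k = 30

After k makes and 0 misses the posterior is Beta(5+k, 3), with mean (5+k)/(5+3+k).
Set (5+k)/(8+k) > 0.92 and solve: k > (0.92·8 − 5)/(1 − 0.92) = 29.500.
The smallest integer exceeding 29.500 is 30.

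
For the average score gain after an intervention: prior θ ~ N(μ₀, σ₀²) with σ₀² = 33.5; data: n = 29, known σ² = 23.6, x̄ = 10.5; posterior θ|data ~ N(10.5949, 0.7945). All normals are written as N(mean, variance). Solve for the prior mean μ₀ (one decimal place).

The posterior mean is a precision-weighted average: μ_n = (τ₀μ₀ + τ_data·x̄)/(τ₀+τ_data), with τ₀=1/σ₀² and τ_data=n/σ².
Here τ₀ = 1/33.5 = 0.029851 and τ_data = 29/23.6 = 1.228814, so τ_n = 1.258665.
Rearranging for μ₀: μ₀ = (μ_n·τ_n − τ_data·x̄)/τ₀ = (10.5949·1.258665 − 1.228814·10.5) / 0.029851 = 0.432883/0.029851 ≈ 14.5.

μ₀ = 14.5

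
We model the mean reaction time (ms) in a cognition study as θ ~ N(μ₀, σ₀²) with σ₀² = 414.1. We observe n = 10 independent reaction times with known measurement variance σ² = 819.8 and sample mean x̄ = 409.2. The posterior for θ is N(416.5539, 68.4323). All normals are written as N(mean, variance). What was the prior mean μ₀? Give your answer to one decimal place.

μ₀ = 453.7

The posterior mean is a precision-weighted average: μ_n = (τ₀μ₀ + τ_data·x̄)/(τ₀+τ_data), with τ₀=1/σ₀² and τ_data=n/σ².
Here τ₀ = 1/414.1 = 0.002415 and τ_data = 10/819.8 = 0.012198, so τ_n = 0.014613.
Rearranging for μ₀: μ₀ = (μ_n·τ_n − τ_data·x̄)/τ₀ = (416.5539·0.014613 − 0.012198·409.2) / 0.002415 = 1.095681/0.002415 ≈ 453.7.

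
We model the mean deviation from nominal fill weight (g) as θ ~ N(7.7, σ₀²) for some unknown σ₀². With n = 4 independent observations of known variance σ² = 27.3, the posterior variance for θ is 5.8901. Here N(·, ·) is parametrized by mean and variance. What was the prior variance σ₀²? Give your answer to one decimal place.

Posterior precision equals prior precision plus data precision: 1/σ_n² = 1/σ₀² + n/σ².
So 1/σ₀² = 1/5.8901 − 4/27.3 = 0.169776 − 0.146520 = 0.023256.
Hence σ₀² = 1/0.023256 ≈ 43.0.

σ₀² = 43.0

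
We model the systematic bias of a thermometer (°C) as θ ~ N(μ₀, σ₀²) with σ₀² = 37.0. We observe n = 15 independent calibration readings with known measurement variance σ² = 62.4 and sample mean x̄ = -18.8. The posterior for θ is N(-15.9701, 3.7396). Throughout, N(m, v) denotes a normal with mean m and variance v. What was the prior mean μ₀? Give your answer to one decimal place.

With known observation variance, the Normal–Normal posterior has precision τ_n = τ₀ + n/σ² and mean μ_n = (τ₀μ₀ + (n/σ²)x̄)/τ_n.
Here τ₀ = 1/37.0 = 0.027027 and τ_data = 15/62.4 = 0.240385, so τ_n = 0.267412.
Rearranging for μ₀: μ₀ = (μ_n·τ_n − τ_data·x̄)/τ₀ = (-15.9701·0.267412 − 0.240385·-18.8) / 0.027027 = 0.248642/0.027027 ≈ 9.2.

μ₀ = 9.2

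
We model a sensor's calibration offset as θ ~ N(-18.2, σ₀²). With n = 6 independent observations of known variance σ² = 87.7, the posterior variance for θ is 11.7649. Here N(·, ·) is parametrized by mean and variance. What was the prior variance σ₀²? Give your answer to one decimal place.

For the Normal–Normal model with known σ², precisions add: τ_n = τ₀ + n/σ².
So 1/σ₀² = 1/11.7649 − 6/87.7 = 0.084999 − 0.068415 = 0.016584.
Hence σ₀² = 1/0.016584 ≈ 60.3.

σ₀² = 60.3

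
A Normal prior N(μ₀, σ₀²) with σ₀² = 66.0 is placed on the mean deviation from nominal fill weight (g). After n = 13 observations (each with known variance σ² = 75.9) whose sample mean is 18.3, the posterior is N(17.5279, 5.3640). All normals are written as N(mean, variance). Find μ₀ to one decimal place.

μ₀ = 8.8

With known observation variance, the Normal–Normal posterior has precision τ_n = τ₀ + n/σ² and mean μ_n = (τ₀μ₀ + (n/σ²)x̄)/τ_n.
Here τ₀ = 1/66.0 = 0.015152 and τ_data = 13/75.9 = 0.171278, so τ_n = 0.186430.
Rearranging for μ₀: μ₀ = (μ_n·τ_n − τ_data·x̄)/τ₀ = (17.5279·0.186430 − 0.171278·18.3) / 0.015152 = 0.133339/0.015152 ≈ 8.8.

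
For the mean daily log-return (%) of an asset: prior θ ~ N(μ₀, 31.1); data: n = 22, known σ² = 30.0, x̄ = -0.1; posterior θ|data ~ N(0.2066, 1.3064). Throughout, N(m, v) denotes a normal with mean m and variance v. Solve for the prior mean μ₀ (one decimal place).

μ₀ = 7.2

The posterior mean is a precision-weighted average: μ_n = (τ₀μ₀ + τ_data·x̄)/(τ₀+τ_data), with τ₀=1/σ₀² and τ_data=n/σ².
Here τ₀ = 1/31.1 = 0.032154 and τ_data = 22/30.0 = 0.733333, so τ_n = 0.765487.
Rearranging for μ₀: μ₀ = (μ_n·τ_n − τ_data·x̄)/τ₀ = (0.2066·0.765487 − 0.733333·-0.1) / 0.032154 = 0.231483/0.032154 ≈ 7.2.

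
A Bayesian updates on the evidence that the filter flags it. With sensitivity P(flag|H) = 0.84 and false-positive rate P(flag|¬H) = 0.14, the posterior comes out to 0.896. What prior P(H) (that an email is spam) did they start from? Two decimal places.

P(H) = 0.59

Bayes' rule in odds form gives O(H|E) = O(H)·[P(E|H)/P(E|¬H)], hence O(H) = O(H|E)/LR.
Posterior odds = 0.896/(1−0.896) = 8.6154. LR = 0.84/0.14 = 6.0000.
Prior odds = 8.6154/6.0000 = 1.4359, so P(H) = 1.4359/(1+1.4359) ≈ 0.59.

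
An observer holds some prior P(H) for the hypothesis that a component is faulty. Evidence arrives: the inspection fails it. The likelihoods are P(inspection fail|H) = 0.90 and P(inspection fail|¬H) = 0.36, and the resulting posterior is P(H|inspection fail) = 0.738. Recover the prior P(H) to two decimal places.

In odds form, posterior odds = prior odds × likelihood ratio, so prior odds = posterior odds ÷ LR.
Posterior odds = 0.738/(1−0.738) = 2.8168. LR = 0.90/0.36 = 2.5000.
Prior odds = 2.8168/2.5000 = 1.1267, so P(H) = 1.1267/(1+1.1267) ≈ 0.53.

P(H) = 0.53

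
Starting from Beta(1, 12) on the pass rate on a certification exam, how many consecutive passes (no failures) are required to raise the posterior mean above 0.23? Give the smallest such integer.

After k passes and 0 failures the posterior is Beta(1+k, 12), with mean (1+k)/(1+12+k).
Set (1+k)/(13+k) > 0.23 and solve: k > (0.23·13 − 1)/(1 − 0.23) = 2.584.
The smallest integer exceeding 2.584 is 3.

k = 3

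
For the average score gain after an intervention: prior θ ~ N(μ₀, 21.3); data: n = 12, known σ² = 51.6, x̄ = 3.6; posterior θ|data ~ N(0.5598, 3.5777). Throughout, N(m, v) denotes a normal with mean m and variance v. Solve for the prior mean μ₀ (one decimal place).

With known observation variance, the Normal–Normal posterior has precision τ_n = τ₀ + n/σ² and mean μ_n = (τ₀μ₀ + (n/σ²)x̄)/τ_n.
Here τ₀ = 1/21.3 = 0.046948 and τ_data = 12/51.6 = 0.232558, so τ_n = 0.279506.
Rearranging for μ₀: μ₀ = (μ_n·τ_n − τ_data·x̄)/τ₀ = (0.5598·0.279506 − 0.232558·3.6) / 0.046948 = -0.680741/0.046948 ≈ -14.5.

μ₀ = -14.5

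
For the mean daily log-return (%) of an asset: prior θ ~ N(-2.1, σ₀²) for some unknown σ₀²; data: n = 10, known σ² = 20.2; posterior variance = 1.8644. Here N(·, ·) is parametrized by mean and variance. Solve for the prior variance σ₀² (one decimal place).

σ₀² = 24.2

For the Normal–Normal model with known σ², precisions add: τ_n = τ₀ + n/σ².
So 1/σ₀² = 1/1.8644 − 10/20.2 = 0.536366 − 0.495050 = 0.041316.
Hence σ₀² = 1/0.041316 ≈ 24.2.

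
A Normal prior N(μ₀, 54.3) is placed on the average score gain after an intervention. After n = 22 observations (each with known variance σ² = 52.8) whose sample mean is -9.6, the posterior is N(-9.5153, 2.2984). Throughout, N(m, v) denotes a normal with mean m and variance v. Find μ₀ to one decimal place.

With known observation variance, the Normal–Normal posterior has precision τ_n = τ₀ + n/σ² and mean μ_n = (τ₀μ₀ + (n/σ²)x̄)/τ_n.
Here τ₀ = 1/54.3 = 0.018416 and τ_data = 22/52.8 = 0.416667, so τ_n = 0.435083.
Rearranging for μ₀: μ₀ = (μ_n·τ_n − τ_data·x̄)/τ₀ = (-9.5153·0.435083 − 0.416667·-9.6) / 0.018416 = -0.139942/0.018416 ≈ -7.6.

μ₀ = -7.6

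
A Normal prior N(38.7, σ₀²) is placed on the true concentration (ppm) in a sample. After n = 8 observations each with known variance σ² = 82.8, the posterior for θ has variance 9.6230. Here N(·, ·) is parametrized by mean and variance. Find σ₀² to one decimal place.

Posterior precision equals prior precision plus data precision: 1/σ_n² = 1/σ₀² + n/σ².
So 1/σ₀² = 1/9.6230 − 8/82.8 = 0.103918 − 0.096618 = 0.007300.
Hence σ₀² = 1/0.007300 ≈ 137.0.

σ₀² = 137.0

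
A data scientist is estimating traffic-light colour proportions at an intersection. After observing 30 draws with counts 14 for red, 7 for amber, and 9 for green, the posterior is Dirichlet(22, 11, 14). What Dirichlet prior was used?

For a Dirichlet(α) prior with multinomial counts c, the posterior is Dirichlet(α + c) componentwise.
Subtract each count from the matching posterior parameter: 22−14=8, 11−7=4, 14−9=5.

Dirichlet(8, 4, 5)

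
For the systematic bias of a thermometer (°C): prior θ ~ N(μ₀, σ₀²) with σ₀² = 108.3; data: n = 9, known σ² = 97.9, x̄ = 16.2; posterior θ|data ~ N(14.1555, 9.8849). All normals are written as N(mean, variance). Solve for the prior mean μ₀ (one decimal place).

μ₀ = -6.2

The posterior mean is a precision-weighted average: μ_n = (τ₀μ₀ + τ_data·x̄)/(τ₀+τ_data), with τ₀=1/σ₀² and τ_data=n/σ².
Here τ₀ = 1/108.3 = 0.009234 and τ_data = 9/97.9 = 0.091931, so τ_n = 0.101165.
Rearranging for μ₀: μ₀ = (μ_n·τ_n − τ_data·x̄)/τ₀ = (14.1555·0.101165 − 0.091931·16.2) / 0.009234 = -0.057241/0.009234 ≈ -6.2.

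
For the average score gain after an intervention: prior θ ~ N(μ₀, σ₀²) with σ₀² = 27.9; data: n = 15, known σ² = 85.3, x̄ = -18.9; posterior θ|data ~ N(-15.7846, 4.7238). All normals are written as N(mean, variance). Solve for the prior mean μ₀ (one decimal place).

μ₀ = -0.5

With known observation variance, the Normal–Normal posterior has precision τ_n = τ₀ + n/σ² and mean μ_n = (τ₀μ₀ + (n/σ²)x̄)/τ_n.
Here τ₀ = 1/27.9 = 0.035842 and τ_data = 15/85.3 = 0.175850, so τ_n = 0.211692.
Rearranging for μ₀: μ₀ = (μ_n·τ_n − τ_data·x̄)/τ₀ = (-15.7846·0.211692 − 0.175850·-18.9) / 0.035842 = -0.017909/0.035842 ≈ -0.5.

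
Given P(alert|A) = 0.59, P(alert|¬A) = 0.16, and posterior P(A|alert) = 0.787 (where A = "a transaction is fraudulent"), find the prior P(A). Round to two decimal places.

Bayes' rule in odds form gives O(A|E) = O(A)·[P(E|A)/P(E|¬A)], hence O(A) = O(A|E)/LR.
Posterior odds = 0.787/(1−0.787) = 3.6948. LR = 0.59/0.16 = 3.6875.
Prior odds = 3.6948/3.6875 = 1.0020, so P(A) = 1.0020/(1+1.0020) ≈ 0.50.

P(A) = 0.50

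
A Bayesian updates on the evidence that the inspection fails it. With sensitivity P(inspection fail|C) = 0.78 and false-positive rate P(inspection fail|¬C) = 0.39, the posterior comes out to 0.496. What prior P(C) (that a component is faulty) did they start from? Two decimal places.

P(C) = 0.33

In odds form, posterior odds = prior odds × likelihood ratio, so prior odds = posterior odds ÷ LR.
Posterior odds = 0.496/(1−0.496) = 0.9841. LR = 0.78/0.39 = 2.0000.
Prior odds = 0.9841/2.0000 = 0.4920, so P(C) = 0.4920/(1+0.4920) ≈ 0.33.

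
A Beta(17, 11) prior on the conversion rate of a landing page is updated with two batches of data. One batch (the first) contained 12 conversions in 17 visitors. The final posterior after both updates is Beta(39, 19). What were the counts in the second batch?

10 conversions and 3 bounces

Because Beta–binomial updating is additive in the counts, the combined data contributed (α_post−α_prior, β_post−β_prior) successes and failures.
Total across both batches: 39−17=22 conversions, 19−11=8 bounces.
Subtract the first batch: 22−12=10 conversions and 8−5=3 bounces.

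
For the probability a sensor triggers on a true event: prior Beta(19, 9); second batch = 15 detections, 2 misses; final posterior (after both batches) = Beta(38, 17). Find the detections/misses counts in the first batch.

4 detections and 6 misses

Sequential conjugate updates are equivalent to a single update on the pooled data, so total successes = posterior α − prior α and total failures = posterior β − prior β.
Total across both batches: 38−19=19 detections, 17−9=8 misses.
Subtract the second batch: 19−15=4 detections and 8−2=6 misses.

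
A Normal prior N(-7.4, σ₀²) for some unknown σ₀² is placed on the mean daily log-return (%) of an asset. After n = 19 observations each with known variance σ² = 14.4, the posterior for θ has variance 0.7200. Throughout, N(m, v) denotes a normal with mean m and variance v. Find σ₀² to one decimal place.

For the Normal–Normal model with known σ², precisions add: τ_n = τ₀ + n/σ².
So 1/σ₀² = 1/0.7200 − 19/14.4 = 1.388889 − 1.319444 = 0.069445.
Hence σ₀² = 1/0.069445 ≈ 14.4.

σ₀² = 14.4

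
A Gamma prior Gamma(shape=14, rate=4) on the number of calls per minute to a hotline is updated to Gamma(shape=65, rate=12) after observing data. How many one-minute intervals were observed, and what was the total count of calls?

Gamma–Poisson conjugacy: posterior shape = α + Σxᵢ, posterior rate = β + n.
Matching: Σxᵢ = 65 − 14 = 51 and n = 12 − 4 = 8.

n = 8 one-minute intervals with total 51 calls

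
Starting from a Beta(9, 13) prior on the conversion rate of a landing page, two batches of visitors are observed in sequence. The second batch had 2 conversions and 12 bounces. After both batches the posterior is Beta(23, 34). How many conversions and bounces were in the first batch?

12 conversions and 9 bounces

Sequential conjugate updates are equivalent to a single update on the pooled data, so total successes = posterior α − prior α and total failures = posterior β − prior β.
Total across both batches: 23−9=14 conversions, 34−13=21 bounces.
Subtract the second batch: 14−2=12 conversions and 21−12=9 bounces.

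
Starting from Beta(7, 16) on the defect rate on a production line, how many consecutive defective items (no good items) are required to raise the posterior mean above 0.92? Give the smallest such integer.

After k defective items and 0 good items the posterior is Beta(7+k, 16), with mean (7+k)/(7+16+k).
Set (7+k)/(23+k) > 0.92 and solve: k > (0.92·23 − 7)/(1 − 0.92) = 177.000.
The smallest integer exceeding 177.000 is 178, and checking k=178: (185)/(201) = 0.9204 > 0.92.

k = 178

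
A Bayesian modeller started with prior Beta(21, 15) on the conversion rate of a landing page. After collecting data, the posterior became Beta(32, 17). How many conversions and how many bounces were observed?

Beta is conjugate to the binomial likelihood: posterior = Beta(a+s, b+f).
So s = 32 − 21 = 11 and f = 17 − 15 = 2.

11 conversions and 2 bounces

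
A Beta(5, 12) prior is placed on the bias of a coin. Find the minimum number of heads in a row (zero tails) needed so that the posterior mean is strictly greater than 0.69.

k = 22

After k heads and 0 tails the posterior is Beta(5+k, 12), with mean (5+k)/(5+12+k).
Set (5+k)/(17+k) > 0.69 and solve: k > (0.69·17 − 5)/(1 − 0.69) = 21.710.
The smallest integer exceeding 21.710 is 22, and checking k=22: (27)/(39) = 0.6923 > 0.69.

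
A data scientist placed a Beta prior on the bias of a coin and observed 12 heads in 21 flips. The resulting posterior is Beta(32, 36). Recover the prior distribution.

Under Beta–binomial conjugacy the posterior parameters are (α+s, β+f).
Subtract the data counts: 32−12=20, 36−9=27.

Beta(20, 27)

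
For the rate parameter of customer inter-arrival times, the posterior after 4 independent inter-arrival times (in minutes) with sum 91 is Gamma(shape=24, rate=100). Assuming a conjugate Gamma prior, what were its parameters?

Gamma–exponential conjugacy: posterior shape = α + n, posterior rate = β + Σtᵢ.
So α = 24 − 4 = 20 and β = 100 − 91 = 9.

Gamma(shape=20, rate=9)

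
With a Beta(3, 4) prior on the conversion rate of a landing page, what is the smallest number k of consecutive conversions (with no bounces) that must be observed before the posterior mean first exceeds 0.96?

After k conversions and 0 bounces the posterior is Beta(3+k, 4), with mean (3+k)/(3+4+k).
Set (3+k)/(7+k) > 0.96 and solve: k > (0.96·7 − 3)/(1 − 0.96) = 93.000.
The smallest integer exceeding 93.000 is 94.

k = 94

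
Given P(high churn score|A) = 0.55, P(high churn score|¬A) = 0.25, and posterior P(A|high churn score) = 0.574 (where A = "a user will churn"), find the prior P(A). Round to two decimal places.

In odds form, posterior odds = prior odds × likelihood ratio, so prior odds = posterior odds ÷ LR.
Posterior odds = 0.574/(1−0.574) = 1.3474. LR = 0.55/0.25 = 2.2000.
Prior odds = 1.3474/2.2000 = 0.6125, so P(A) = 0.6125/(1+0.6125) ≈ 0.38.

P(A) = 0.38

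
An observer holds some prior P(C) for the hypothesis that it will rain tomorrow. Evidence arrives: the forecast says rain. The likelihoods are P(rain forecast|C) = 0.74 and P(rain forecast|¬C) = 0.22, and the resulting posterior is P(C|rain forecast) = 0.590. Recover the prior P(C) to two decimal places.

In odds form, posterior odds = prior odds × likelihood ratio, so prior odds = posterior odds ÷ LR.
Posterior odds = 0.590/(1−0.590) = 1.4390. LR = 0.74/0.22 = 3.3636.
Prior odds = 1.4390/3.3636 = 0.4278, so P(C) = 0.4278/(1+0.4278) ≈ 0.30.

P(C) = 0.30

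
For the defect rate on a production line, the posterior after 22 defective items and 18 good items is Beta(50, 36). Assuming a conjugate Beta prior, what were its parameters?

Beta(28, 18)

A Beta(α, β) prior with s successes and f failures in binomial data gives a Beta(α+s, β+f) posterior.
So α = 50 − 22 = 28 and β = 36 − 18 = 18.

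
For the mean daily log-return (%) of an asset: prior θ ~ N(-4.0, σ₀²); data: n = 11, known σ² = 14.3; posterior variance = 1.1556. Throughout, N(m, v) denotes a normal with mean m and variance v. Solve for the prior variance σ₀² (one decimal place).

σ₀² = 10.4

For the Normal–Normal model with known σ², precisions add: τ_n = τ₀ + n/σ².
So 1/σ₀² = 1/1.1556 − 11/14.3 = 0.865351 − 0.769231 = 0.096120.
Hence σ₀² = 1/0.096120 ≈ 10.4.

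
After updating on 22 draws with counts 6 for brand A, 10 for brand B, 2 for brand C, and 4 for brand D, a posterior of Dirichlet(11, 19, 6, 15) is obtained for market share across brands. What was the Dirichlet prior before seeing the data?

Dirichlet(5, 9, 4, 11)

For a Dirichlet(α) prior with multinomial counts c, the posterior is Dirichlet(α + c) componentwise.
Subtract each count from the matching posterior parameter: 11−6=5, 19−10=9, 6−2=4, 15−4=11.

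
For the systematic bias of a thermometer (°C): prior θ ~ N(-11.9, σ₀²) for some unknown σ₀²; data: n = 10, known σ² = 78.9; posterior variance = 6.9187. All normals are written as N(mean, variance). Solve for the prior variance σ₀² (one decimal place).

σ₀² = 56.2

For the Normal–Normal model with known σ², precisions add: τ_n = τ₀ + n/σ².
So 1/σ₀² = 1/6.9187 − 10/78.9 = 0.144536 − 0.126743 = 0.017793.
Hence σ₀² = 1/0.017793 ≈ 56.2.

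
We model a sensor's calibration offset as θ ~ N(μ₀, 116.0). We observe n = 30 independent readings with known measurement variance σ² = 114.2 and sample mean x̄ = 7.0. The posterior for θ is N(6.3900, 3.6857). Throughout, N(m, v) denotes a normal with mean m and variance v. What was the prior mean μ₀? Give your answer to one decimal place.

With known observation variance, the Normal–Normal posterior has precision τ_n = τ₀ + n/σ² and mean μ_n = (τ₀μ₀ + (n/σ²)x̄)/τ_n.
Here τ₀ = 1/116.0 = 0.008621 and τ_data = 30/114.2 = 0.262697, so τ_n = 0.271318.
Rearranging for μ₀: μ₀ = (μ_n·τ_n − τ_data·x̄)/τ₀ = (6.3900·0.271318 − 0.262697·7.0) / 0.008621 = -0.105157/0.008621 ≈ -12.2.

μ₀ = -12.2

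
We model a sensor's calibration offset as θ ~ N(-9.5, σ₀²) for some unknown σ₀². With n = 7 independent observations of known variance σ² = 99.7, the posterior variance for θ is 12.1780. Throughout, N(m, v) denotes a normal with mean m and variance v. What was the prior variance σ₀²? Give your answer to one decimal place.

For the Normal–Normal model with known σ², precisions add: τ_n = τ₀ + n/σ².
So 1/σ₀² = 1/12.1780 − 7/99.7 = 0.082115 − 0.070211 = 0.011904.
Hence σ₀² = 1/0.011904 ≈ 84.0.

σ₀² = 84.0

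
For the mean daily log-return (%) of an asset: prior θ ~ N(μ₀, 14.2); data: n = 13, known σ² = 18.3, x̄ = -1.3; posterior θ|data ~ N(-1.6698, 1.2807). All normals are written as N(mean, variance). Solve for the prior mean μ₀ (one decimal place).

The posterior mean is a precision-weighted average: μ_n = (τ₀μ₀ + τ_data·x̄)/(τ₀+τ_data), with τ₀=1/σ₀² and τ_data=n/σ².
Here τ₀ = 1/14.2 = 0.070423 and τ_data = 13/18.3 = 0.710383, so τ_n = 0.780806.
Rearranging for μ₀: μ₀ = (μ_n·τ_n − τ_data·x̄)/τ₀ = (-1.6698·0.780806 − 0.710383·-1.3) / 0.070423 = -0.380292/0.070423 ≈ -5.4.

μ₀ = -5.4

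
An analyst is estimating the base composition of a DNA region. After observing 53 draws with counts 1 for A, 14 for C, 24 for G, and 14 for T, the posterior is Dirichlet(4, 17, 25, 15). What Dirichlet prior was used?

For a Dirichlet(α) prior with multinomial counts c, the posterior is Dirichlet(α + c) componentwise.
Subtract each count from the matching posterior parameter: 4−1=3, 17−14=3, 25−24=1, 15−14=1.

Dirichlet(3, 3, 1, 1)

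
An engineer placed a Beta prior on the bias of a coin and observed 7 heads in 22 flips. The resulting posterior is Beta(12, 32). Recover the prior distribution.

Under Beta–binomial conjugacy the posterior parameters are (a+s, b+f).
Subtract the data counts: 12−7=5, 32−15=17.

Beta(5, 17)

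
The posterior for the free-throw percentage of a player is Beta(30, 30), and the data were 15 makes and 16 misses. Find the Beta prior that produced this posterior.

Beta(15, 14)

A Beta(a, b) prior with s successes and f failures in binomial data gives a Beta(a+s, b+f) posterior.
So a = 30 − 15 = 15 and b = 30 − 16 = 14.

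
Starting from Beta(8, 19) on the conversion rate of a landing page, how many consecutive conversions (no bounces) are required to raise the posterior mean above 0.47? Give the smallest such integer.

k = 9

After k conversions and 0 bounces the posterior is Beta(8+k, 19), with mean (8+k)/(8+19+k).
Set (8+k)/(27+k) > 0.47 and solve: k > (0.47·27 − 8)/(1 − 0.47) = 8.849.
The smallest integer exceeding 8.849 is 9.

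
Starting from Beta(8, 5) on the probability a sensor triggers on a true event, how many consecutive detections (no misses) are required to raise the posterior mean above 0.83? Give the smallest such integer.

k = 17

After k detections and 0 misses the posterior is Beta(8+k, 5), with mean (8+k)/(8+5+k).
Set (8+k)/(13+k) > 0.83 and solve: k > (0.83·13 − 8)/(1 − 0.83) = 16.412.
The smallest integer exceeding 16.412 is 17.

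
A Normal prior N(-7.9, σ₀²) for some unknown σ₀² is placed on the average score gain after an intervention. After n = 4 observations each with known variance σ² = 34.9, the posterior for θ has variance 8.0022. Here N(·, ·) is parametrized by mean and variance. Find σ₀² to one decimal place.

Posterior precision equals prior precision plus data precision: 1/σ_n² = 1/σ₀² + n/σ².
So 1/σ₀² = 1/8.0022 − 4/34.9 = 0.124966 − 0.114613 = 0.010353.
Hence σ₀² = 1/0.010353 ≈ 96.6.

σ₀² = 96.6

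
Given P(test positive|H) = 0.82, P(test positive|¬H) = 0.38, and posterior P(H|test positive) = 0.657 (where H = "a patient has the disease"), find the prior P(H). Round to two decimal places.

Bayes' rule in odds form gives O(H|E) = O(H)·[P(E|H)/P(E|¬H)], hence O(H) = O(H|E)/LR.
Posterior odds = 0.657/(1−0.657) = 1.9155. LR = 0.82/0.38 = 2.1579.
Prior odds = 1.9155/2.1579 = 0.8877, so P(H) = 0.8877/(1+0.8877) ≈ 0.47.

P(H) = 0.47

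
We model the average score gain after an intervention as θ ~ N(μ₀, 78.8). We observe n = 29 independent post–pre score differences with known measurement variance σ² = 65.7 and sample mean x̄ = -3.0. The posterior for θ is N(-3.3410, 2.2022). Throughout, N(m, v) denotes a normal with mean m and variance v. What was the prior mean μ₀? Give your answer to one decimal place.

With known observation variance, the Normal–Normal posterior has precision τ_n = τ₀ + n/σ² and mean μ_n = (τ₀μ₀ + (n/σ²)x̄)/τ_n.
Here τ₀ = 1/78.8 = 0.012690 and τ_data = 29/65.7 = 0.441400, so τ_n = 0.454090.
Rearranging for μ₀: μ₀ = (μ_n·τ_n − τ_data·x̄)/τ₀ = (-3.3410·0.454090 − 0.441400·-3.0) / 0.012690 = -0.192915/0.012690 ≈ -15.2.

μ₀ = -15.2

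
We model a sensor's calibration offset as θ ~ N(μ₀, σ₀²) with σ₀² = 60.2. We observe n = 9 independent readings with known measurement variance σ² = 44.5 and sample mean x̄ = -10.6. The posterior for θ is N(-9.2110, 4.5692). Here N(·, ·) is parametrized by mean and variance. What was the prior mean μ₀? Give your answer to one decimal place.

μ₀ = 7.7

The posterior mean is a precision-weighted average: μ_n = (τ₀μ₀ + τ_data·x̄)/(τ₀+τ_data), with τ₀=1/σ₀² and τ_data=n/σ².
Here τ₀ = 1/60.2 = 0.016611 and τ_data = 9/44.5 = 0.202247, so τ_n = 0.218858.
Rearranging for μ₀: μ₀ = (μ_n·τ_n − τ_data·x̄)/τ₀ = (-9.2110·0.218858 − 0.202247·-10.6) / 0.016611 = 0.127917/0.016611 ≈ 7.7.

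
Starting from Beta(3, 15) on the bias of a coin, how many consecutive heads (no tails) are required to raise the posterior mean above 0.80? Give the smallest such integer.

k = 58

After k heads and 0 tails the posterior is Beta(3+k, 15), with mean (3+k)/(3+15+k).
Set (3+k)/(18+k) > 0.80 and solve: k > (0.80·18 − 3)/(1 − 0.80) = 57.000.
The smallest integer exceeding 57.000 is 58.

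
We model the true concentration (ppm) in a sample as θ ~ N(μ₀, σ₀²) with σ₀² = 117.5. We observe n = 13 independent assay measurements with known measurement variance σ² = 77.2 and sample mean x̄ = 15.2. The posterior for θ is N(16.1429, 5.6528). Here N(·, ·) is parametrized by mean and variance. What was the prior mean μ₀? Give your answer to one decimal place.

With known observation variance, the Normal–Normal posterior has precision τ_n = τ₀ + n/σ² and mean μ_n = (τ₀μ₀ + (n/σ²)x̄)/τ_n.
Here τ₀ = 1/117.5 = 0.008511 and τ_data = 13/77.2 = 0.168394, so τ_n = 0.176905.
Rearranging for μ₀: μ₀ = (μ_n·τ_n − τ_data·x̄)/τ₀ = (16.1429·0.176905 − 0.168394·15.2) / 0.008511 = 0.296171/0.008511 ≈ 34.8.

μ₀ = 34.8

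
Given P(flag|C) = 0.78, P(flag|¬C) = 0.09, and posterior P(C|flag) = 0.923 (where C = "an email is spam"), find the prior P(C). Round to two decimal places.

P(C) = 0.58

Bayes' rule in odds form gives O(C|E) = O(C)·[P(E|C)/P(E|¬C)], hence O(C) = O(C|E)/LR.
Posterior odds = 0.923/(1−0.923) = 11.9870. LR = 0.78/0.09 = 8.6667.
Prior odds = 11.9870/8.6667 = 1.3831, so P(C) = 1.3831/(1+1.3831) ≈ 0.58.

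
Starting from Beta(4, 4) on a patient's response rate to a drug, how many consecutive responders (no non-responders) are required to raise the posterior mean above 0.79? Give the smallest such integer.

After k responders and 0 non-responders the posterior is Beta(4+k, 4), with mean (4+k)/(4+4+k).
Set (4+k)/(8+k) > 0.79 and solve: k > (0.79·8 − 4)/(1 − 0.79) = 11.048.
The smallest integer exceeding 11.048 is 12, and checking k=12: (16)/(20) = 0.8000 > 0.79.

k = 12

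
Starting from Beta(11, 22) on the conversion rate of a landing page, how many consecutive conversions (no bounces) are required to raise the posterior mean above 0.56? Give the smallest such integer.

k = 18

After k conversions and 0 bounces the posterior is Beta(11+k, 22), with mean (11+k)/(11+22+k).
Set (11+k)/(33+k) > 0.56 and solve: k > (0.56·33 − 11)/(1 − 0.56) = 17.000.
The smallest integer exceeding 17.000 is 18, and checking k=18: (29)/(51) = 0.5686 > 0.56.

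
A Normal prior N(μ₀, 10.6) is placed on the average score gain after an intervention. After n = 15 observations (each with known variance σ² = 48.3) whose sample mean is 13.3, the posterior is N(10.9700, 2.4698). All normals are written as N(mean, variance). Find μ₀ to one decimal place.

μ₀ = 3.3

The posterior mean is a precision-weighted average: μ_n = (τ₀μ₀ + τ_data·x̄)/(τ₀+τ_data), with τ₀=1/σ₀² and τ_data=n/σ².
Here τ₀ = 1/10.6 = 0.094340 and τ_data = 15/48.3 = 0.310559, so τ_n = 0.404899.
Rearranging for μ₀: μ₀ = (μ_n·τ_n − τ_data·x̄)/τ₀ = (10.9700·0.404899 − 0.310559·13.3) / 0.094340 = 0.311307/0.094340 ≈ 3.3.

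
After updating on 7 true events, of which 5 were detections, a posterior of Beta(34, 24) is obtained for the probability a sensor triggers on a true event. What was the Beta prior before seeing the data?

Under Beta–binomial conjugacy the posterior parameters are (α+s, β+f).
So α = 34 − 5 = 29 and β = 24 − 2 = 22.

Beta(29, 22)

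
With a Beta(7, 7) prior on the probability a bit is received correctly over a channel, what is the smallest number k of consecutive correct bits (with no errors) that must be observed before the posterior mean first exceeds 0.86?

After k correct bits and 0 errors the posterior is Beta(7+k, 7), with mean (7+k)/(7+7+k).
Set (7+k)/(14+k) > 0.86 and solve: k > (0.86·14 − 7)/(1 − 0.86) = 36.000.
The smallest integer exceeding 36.000 is 37, and checking k=37: (44)/(51) = 0.8627 > 0.86.

k = 37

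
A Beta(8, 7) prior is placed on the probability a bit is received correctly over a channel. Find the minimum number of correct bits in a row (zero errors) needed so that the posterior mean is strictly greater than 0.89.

k = 49

After k correct bits and 0 errors the posterior is Beta(8+k, 7), with mean (8+k)/(8+7+k).
Set (8+k)/(15+k) > 0.89 and solve: k > (0.89·15 − 8)/(1 − 0.89) = 48.636.
The smallest integer exceeding 48.636 is 49, and checking k=49: (57)/(64) = 0.8906 > 0.89.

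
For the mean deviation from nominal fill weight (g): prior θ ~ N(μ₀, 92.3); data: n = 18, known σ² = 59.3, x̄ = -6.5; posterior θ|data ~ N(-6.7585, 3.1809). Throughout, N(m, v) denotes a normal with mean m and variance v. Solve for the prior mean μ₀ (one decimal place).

μ₀ = -14.0

The posterior mean is a precision-weighted average: μ_n = (τ₀μ₀ + τ_data·x̄)/(τ₀+τ_data), with τ₀=1/σ₀² and τ_data=n/σ².
Here τ₀ = 1/92.3 = 0.010834 and τ_data = 18/59.3 = 0.303541, so τ_n = 0.314375.
Rearranging for μ₀: μ₀ = (μ_n·τ_n − τ_data·x̄)/τ₀ = (-6.7585·0.314375 − 0.303541·-6.5) / 0.010834 = -0.151687/0.010834 ≈ -14.0.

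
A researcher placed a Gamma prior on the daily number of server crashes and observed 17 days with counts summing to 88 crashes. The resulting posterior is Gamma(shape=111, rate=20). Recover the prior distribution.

A Gamma(α, β) prior (rate parametrization) on a Poisson rate with n observations summing to S gives posterior Gamma(α+S, β+n).
So α = 111 − 88 = 23 and β = 20 − 17 = 3.

Gamma(shape=23, rate=3)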